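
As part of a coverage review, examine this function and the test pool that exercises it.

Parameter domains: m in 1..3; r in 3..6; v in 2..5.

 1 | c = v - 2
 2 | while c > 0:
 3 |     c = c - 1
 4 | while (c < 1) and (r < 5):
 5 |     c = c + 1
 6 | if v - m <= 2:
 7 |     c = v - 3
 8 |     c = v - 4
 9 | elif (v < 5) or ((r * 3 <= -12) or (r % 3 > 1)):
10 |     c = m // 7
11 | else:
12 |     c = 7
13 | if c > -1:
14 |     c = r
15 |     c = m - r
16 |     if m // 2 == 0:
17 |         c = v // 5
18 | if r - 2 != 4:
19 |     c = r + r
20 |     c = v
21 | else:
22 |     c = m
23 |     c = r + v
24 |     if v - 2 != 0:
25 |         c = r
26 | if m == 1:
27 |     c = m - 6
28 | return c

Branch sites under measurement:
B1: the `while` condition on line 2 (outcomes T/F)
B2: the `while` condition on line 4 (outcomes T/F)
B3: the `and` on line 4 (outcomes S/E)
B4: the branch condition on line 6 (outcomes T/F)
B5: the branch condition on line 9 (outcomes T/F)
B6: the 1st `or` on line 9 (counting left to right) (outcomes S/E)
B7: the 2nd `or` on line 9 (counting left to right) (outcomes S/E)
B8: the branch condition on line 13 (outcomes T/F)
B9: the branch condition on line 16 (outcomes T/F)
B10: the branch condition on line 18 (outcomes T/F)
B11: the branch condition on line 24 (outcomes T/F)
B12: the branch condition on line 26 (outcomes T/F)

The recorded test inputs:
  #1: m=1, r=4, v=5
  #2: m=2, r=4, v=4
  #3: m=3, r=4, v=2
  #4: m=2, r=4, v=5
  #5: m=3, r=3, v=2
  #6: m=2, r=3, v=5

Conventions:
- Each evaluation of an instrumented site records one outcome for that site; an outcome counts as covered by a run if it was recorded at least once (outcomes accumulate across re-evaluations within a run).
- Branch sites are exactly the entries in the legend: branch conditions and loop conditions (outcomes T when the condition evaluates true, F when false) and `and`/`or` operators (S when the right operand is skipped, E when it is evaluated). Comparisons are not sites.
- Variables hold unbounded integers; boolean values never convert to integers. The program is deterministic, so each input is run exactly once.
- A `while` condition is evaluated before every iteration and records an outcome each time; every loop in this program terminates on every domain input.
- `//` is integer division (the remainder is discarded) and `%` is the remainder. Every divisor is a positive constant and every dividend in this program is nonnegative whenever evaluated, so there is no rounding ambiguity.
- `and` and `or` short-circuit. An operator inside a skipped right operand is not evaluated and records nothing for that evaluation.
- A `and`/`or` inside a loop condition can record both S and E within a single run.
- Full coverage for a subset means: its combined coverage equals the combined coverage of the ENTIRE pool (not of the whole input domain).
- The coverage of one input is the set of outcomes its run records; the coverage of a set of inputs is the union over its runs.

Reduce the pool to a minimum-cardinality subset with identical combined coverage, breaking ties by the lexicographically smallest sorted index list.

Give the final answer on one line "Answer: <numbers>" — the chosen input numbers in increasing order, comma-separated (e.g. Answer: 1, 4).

#1 (m=1, r=4, v=5) -> B1->T, B1->T, B1->T, B1->F, B3->E, B2->T, B3->S, B2->F, B4->F, B6->E, B7->E, B5->F, B8->T, B9->T, ...; covered: B1=T, B1=F, B2=T, B2=F, B3=S, B3=E, B4=F, B5=F, B6=E, B7=E, B8=T, B9=T, B10=T, B12=T
#2 (m=2, r=4, v=4) -> B1->T, B1->T, B1->F, B3->E, B2->T, B3->S, B2->F, B4->T, B8->T, B9->F, B10->T, B12->F; covered: B1=T, B1=F, B2=T, B2=F, B3=S, B3=E, B4=T, B8=T, B9=F, B10=T, B12=F
#3 (m=3, r=4, v=2) -> B1->F, B3->E, B2->T, B3->S, B2->F, B4->T, B8->F, B10->T, B12->F; covered: B1=F, B2=T, B2=F, B3=S, B3=E, B4=T, B8=F, B10=T, B12=F
#4 (m=2, r=4, v=5) -> B1->T, B1->T, B1->T, B1->F, B3->E, B2->T, B3->S, B2->F, B4->F, B6->E, B7->E, B5->F, B8->T, B9->F, ...; covered: B1=T, B1=F, B2=T, B2=F, B3=S, B3=E, B4=F, B5=F, B6=E, B7=E, B8=T, B9=F, B10=T, B12=F
#5 (m=3, r=3, v=2) -> B1->F, B3->E, B2->T, B3->S, B2->F, B4->T, B8->F, B10->T, B12->F; covered: B1=F, B2=T, B2=F, B3=S, B3=E, B4=T, B8=F, B10=T, B12=F
#6 (m=2, r=3, v=5) -> B1->T, B1->T, B1->T, B1->F, B3->E, B2->T, B3->S, B2->F, B4->F, B6->E, B7->E, B5->F, B8->T, B9->F, ...; covered: B1=T, B1=F, B2=T, B2=F, B3=S, B3=E, B4=F, B5=F, B6=E, B7=E, B8=T, B9=F, B10=T, B12=F
pool-wide coverage (18 outcomes): B1=T, B1=F, B2=T, B2=F, B3=S, B3=E, B4=T, B4=F, B5=F, B6=E, B7=E, B8=T, B8=F, B9=T, B9=F, B10=T, B12=T, B12=F
checked all size-1 subsets: none covers 18 outcomes (max 14/18)
checked all size-2 subsets: none covers 18 outcomes (max 17/18)
size 3: inputs {1, 2, 3} cover all 18 outcomes, and no lexicographically smaller subset of this size does

Answer: 1, 2, 3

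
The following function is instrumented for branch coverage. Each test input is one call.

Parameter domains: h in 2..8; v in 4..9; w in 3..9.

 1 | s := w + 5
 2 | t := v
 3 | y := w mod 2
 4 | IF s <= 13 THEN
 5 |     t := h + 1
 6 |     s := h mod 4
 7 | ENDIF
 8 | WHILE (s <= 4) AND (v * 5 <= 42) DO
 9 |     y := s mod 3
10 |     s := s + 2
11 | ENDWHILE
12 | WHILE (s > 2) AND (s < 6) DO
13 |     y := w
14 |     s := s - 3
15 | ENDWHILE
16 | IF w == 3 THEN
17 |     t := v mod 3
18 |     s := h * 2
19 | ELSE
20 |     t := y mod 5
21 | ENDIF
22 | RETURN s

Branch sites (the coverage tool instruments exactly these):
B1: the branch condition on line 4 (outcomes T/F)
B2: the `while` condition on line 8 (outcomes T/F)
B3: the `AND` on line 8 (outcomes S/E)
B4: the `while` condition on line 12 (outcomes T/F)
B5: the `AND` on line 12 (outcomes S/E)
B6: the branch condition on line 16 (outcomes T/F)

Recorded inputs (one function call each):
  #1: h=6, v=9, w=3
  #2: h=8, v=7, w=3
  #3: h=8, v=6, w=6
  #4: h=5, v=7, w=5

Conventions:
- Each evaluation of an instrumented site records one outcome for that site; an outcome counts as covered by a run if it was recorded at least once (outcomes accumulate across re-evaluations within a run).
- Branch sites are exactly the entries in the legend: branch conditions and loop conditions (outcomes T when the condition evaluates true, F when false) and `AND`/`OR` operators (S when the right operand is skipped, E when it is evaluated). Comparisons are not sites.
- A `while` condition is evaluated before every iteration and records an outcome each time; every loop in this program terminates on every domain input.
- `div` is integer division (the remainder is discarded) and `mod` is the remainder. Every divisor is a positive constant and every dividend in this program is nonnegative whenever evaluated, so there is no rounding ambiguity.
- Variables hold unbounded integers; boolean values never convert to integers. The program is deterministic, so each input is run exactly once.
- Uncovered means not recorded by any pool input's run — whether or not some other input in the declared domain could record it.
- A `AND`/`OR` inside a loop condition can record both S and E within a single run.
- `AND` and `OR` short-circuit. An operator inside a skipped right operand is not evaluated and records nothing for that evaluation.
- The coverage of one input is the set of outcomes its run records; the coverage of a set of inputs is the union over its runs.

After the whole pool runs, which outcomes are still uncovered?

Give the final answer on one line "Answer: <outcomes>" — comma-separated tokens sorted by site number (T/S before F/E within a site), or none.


input #1, h=6, v=9, w=3: events B1->T, B3->E, B2->F, B5->S, B4->F, B6->T; outcomes B1=T, B2=F, B3=E, B4=F, B5=S, B6=T
input #2, h=8, v=7, w=3: events B1->T, B3->E, B2->T, B3->E, B2->T, B3->E, B2->T, B3->S, B2->F, B5->E, B4->F, B6->T; outcomes B1=T, B2=T, B2=F, B3=S, B3=E, B4=F, B5=E, B6=T
input #3, h=8, v=6, w=6: events B1->T, B3->E, B2->T, B3->E, B2->T, B3->E, B2->T, B3->S, B2->F, B5->E, B4->F, B6->F; outcomes B1=T, B2=T, B2=F, B3=S, B3=E, B4=F, B5=E, B6=F
input #4, h=5, v=7, w=5: events B1->T, B3->E, B2->T, B3->E, B2->T, B3->S, B2->F, B5->E, B4->T, B5->S, B4->F, B6->F; outcomes B1=T, B2=T, B2=F, B3=S, B3=E, B4=T, B4=F, B5=S, B5=E, B6=F
union over the pool: B1=T, B2=T, B2=F, B3=S, B3=E, B4=T, B4=F, B5=S, B5=E, B6=T, B6=F
uncovered (1 of 12): B1=F
Answer: B1=F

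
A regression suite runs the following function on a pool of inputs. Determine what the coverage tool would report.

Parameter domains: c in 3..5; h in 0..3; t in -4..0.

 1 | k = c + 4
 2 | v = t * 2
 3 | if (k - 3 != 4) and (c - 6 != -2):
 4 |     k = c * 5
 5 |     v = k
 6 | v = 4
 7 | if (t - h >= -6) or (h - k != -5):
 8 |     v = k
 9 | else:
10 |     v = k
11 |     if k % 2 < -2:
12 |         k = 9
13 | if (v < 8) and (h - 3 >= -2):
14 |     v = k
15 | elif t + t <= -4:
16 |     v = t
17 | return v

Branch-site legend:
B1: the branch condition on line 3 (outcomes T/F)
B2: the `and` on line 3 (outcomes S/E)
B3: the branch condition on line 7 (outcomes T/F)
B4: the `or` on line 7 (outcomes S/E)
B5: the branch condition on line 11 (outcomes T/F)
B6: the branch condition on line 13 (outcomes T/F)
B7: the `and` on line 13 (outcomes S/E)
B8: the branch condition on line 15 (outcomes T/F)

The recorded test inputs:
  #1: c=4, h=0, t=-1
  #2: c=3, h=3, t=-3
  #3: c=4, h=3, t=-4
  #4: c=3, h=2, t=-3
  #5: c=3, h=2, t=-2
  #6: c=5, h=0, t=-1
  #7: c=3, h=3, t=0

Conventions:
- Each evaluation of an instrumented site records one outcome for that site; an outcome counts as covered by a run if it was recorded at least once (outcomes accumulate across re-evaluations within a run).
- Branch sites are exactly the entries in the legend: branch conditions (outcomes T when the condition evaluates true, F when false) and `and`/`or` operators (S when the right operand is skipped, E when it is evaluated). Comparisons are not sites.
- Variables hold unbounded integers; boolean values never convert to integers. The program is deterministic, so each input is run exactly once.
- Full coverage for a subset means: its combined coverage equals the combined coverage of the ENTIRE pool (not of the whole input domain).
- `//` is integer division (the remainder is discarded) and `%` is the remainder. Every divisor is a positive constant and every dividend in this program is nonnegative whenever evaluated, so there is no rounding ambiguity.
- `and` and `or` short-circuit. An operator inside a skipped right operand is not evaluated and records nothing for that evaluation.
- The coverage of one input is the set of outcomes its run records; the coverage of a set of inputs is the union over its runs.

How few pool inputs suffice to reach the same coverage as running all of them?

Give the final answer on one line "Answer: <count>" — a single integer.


input #1, c=4, h=0, t=-1: events B2->E, B1->F, B4->S, B3->T, B7->S, B6->F, B8->F; outcomes B1=F, B2=E, B3=T, B4=S, B6=F, B7=S, B8=F
input #2, c=3, h=3, t=-3: events B2->S, B1->F, B4->S, B3->T, B7->E, B6->T; outcomes B1=F, B2=S, B3=T, B4=S, B6=T, B7=E
input #3, c=4, h=3, t=-4: events B2->E, B1->F, B4->E, B3->F, B5->F, B7->S, B6->F, B8->T; outcomes B1=F, B2=E, B3=F, B4=E, B5=F, B6=F, B7=S, B8=T
input #4, c=3, h=2, t=-3: events B2->S, B1->F, B4->S, B3->T, B7->E, B6->T; outcomes B1=F, B2=S, B3=T, B4=S, B6=T, B7=E
input #5, c=3, h=2, t=-2: events B2->S, B1->F, B4->S, B3->T, B7->E, B6->T; outcomes B1=F, B2=S, B3=T, B4=S, B6=T, B7=E
input #6, c=5, h=0, t=-1: events B2->E, B1->T, B4->S, B3->T, B7->S, B6->F, B8->F; outcomes B1=T, B2=E, B3=T, B4=S, B6=F, B7=S, B8=F
input #7, c=3, h=3, t=0: events B2->S, B1->F, B4->S, B3->T, B7->E, B6->T; outcomes B1=F, B2=S, B3=T, B4=S, B6=T, B7=E
together the pool reaches 15 outcomes: B1=T, B1=F, B2=S, B2=E, B3=T, B3=F, B4=S, B4=E, B5=F, B6=T, B6=F, B7=S, B7=E, B8=T, B8=F
no size-1 subset reaches all 15 outcomes (best union: 8/15)
no size-2 subset reaches all 15 outcomes (best union: 13/15)
inputs {2, 3, 6} (size 3) cover everything; no size-3 subset with a lexicographically smaller index list covers all 15
Answer: 3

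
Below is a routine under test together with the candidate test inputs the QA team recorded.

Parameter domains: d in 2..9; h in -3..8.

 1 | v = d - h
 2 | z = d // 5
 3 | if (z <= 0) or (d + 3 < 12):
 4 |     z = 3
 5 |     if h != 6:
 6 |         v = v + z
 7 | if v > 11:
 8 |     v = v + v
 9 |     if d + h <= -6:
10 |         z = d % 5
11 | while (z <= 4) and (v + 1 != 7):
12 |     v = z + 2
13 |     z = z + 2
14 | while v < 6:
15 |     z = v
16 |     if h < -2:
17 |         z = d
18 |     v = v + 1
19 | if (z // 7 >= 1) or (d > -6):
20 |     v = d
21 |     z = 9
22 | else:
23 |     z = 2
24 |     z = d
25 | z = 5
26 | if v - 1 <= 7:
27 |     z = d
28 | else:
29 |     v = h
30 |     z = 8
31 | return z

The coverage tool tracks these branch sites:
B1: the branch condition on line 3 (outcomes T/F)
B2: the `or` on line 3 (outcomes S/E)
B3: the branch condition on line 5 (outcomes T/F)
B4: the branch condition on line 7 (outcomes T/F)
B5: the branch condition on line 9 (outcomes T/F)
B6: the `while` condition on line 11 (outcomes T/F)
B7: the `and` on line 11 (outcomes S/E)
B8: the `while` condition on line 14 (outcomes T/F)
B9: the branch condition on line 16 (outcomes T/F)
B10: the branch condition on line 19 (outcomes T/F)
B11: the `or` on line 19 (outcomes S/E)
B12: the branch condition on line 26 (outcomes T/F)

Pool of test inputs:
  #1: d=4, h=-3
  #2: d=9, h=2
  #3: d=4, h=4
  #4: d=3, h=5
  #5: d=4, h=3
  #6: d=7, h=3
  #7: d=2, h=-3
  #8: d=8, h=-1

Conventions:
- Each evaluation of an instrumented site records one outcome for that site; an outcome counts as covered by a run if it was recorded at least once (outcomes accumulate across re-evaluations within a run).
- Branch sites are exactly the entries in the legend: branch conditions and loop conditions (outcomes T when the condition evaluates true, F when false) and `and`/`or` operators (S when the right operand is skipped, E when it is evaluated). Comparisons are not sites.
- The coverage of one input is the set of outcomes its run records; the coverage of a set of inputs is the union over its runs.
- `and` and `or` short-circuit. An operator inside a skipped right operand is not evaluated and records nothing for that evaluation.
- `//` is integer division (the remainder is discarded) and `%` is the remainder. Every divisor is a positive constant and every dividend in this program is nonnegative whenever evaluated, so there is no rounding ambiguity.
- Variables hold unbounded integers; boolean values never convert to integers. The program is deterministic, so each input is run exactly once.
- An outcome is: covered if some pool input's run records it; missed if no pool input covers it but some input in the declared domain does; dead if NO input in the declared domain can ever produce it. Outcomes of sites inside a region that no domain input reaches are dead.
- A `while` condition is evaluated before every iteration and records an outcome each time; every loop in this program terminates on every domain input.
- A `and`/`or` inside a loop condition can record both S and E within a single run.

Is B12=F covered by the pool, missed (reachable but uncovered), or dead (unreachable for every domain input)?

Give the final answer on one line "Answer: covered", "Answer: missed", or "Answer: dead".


B12=F is recorded by pool input(s) 2 -> covered
Answer: covered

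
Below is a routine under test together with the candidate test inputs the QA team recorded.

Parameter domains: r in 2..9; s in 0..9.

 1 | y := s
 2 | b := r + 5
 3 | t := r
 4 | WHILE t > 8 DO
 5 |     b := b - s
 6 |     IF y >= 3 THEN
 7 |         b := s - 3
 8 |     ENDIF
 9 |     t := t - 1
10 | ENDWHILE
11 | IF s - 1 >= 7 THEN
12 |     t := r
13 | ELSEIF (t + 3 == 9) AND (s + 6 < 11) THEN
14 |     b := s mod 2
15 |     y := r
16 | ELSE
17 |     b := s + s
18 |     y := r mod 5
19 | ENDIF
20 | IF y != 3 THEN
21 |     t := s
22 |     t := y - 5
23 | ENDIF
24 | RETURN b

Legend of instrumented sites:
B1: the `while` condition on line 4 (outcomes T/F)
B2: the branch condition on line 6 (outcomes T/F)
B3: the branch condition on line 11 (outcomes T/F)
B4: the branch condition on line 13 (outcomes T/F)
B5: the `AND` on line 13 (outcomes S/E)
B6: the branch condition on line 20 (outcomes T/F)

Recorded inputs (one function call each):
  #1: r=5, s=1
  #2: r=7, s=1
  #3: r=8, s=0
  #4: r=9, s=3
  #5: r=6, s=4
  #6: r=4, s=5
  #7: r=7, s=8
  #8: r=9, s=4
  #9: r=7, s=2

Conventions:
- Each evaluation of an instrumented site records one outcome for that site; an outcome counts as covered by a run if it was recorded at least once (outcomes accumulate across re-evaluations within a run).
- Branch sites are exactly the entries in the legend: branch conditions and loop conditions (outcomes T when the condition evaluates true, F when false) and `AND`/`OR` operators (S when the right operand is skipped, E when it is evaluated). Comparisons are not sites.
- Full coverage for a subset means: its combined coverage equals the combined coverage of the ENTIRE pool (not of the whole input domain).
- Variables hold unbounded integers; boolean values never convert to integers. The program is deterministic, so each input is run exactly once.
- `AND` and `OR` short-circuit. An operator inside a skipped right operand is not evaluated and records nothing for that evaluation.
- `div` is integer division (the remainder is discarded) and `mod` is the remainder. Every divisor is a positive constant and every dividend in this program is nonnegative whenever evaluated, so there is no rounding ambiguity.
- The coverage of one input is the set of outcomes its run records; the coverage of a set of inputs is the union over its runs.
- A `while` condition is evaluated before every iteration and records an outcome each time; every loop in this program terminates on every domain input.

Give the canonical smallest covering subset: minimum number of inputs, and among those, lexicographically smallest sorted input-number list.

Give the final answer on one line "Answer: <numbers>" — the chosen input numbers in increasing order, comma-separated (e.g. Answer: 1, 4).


input #1, r=5, s=1: events B1->F, B3->F, B5->S, B4->F, B6->T; outcomes B1=F, B3=F, B4=F, B5=S, B6=T
input #2, r=7, s=1: events B1->F, B3->F, B5->S, B4->F, B6->T; outcomes B1=F, B3=F, B4=F, B5=S, B6=T
input #3, r=8, s=0: events B1->F, B3->F, B5->S, B4->F, B6->F; outcomes B1=F, B3=F, B4=F, B5=S, B6=F
input #4, r=9, s=3: events B1->T, B2->T, B1->F, B3->F, B5->S, B4->F, B6->T; outcomes B1=T, B1=F, B2=T, B3=F, B4=F, B5=S, B6=T
input #5, r=6, s=4: events B1->F, B3->F, B5->E, B4->T, B6->T; outcomes B1=F, B3=F, B4=T, B5=E, B6=T
input #6, r=4, s=5: events B1->F, B3->F, B5->S, B4->F, B6->T; outcomes B1=F, B3=F, B4=F, B5=S, B6=T
input #7, r=7, s=8: events B1->F, B3->T, B6->T; outcomes B1=F, B3=T, B6=T
input #8, r=9, s=4: events B1->T, B2->T, B1->F, B3->F, B5->S, B4->F, B6->T; outcomes B1=T, B1=F, B2=T, B3=F, B4=F, B5=S, B6=T
input #9, r=7, s=2: events B1->F, B3->F, B5->S, B4->F, B6->T; outcomes B1=F, B3=F, B4=F, B5=S, B6=T
union over all inputs: B1=T, B1=F, B2=T, B3=T, B3=F, B4=T, B4=F, B5=S, B5=E, B6=T, B6=F (11 outcomes)
checked all size-1 subsets: none covers 11 outcomes (max 7/11)
checked all size-2 subsets: none covers 11 outcomes (max 9/11)
checked all size-3 subsets: none covers 11 outcomes (max 10/11)
the canonical winner is {3, 4, 5, 7}: size 4, full 11-outcome coverage, earliest index list among size-4 covers
Answer: 3, 4, 5, 7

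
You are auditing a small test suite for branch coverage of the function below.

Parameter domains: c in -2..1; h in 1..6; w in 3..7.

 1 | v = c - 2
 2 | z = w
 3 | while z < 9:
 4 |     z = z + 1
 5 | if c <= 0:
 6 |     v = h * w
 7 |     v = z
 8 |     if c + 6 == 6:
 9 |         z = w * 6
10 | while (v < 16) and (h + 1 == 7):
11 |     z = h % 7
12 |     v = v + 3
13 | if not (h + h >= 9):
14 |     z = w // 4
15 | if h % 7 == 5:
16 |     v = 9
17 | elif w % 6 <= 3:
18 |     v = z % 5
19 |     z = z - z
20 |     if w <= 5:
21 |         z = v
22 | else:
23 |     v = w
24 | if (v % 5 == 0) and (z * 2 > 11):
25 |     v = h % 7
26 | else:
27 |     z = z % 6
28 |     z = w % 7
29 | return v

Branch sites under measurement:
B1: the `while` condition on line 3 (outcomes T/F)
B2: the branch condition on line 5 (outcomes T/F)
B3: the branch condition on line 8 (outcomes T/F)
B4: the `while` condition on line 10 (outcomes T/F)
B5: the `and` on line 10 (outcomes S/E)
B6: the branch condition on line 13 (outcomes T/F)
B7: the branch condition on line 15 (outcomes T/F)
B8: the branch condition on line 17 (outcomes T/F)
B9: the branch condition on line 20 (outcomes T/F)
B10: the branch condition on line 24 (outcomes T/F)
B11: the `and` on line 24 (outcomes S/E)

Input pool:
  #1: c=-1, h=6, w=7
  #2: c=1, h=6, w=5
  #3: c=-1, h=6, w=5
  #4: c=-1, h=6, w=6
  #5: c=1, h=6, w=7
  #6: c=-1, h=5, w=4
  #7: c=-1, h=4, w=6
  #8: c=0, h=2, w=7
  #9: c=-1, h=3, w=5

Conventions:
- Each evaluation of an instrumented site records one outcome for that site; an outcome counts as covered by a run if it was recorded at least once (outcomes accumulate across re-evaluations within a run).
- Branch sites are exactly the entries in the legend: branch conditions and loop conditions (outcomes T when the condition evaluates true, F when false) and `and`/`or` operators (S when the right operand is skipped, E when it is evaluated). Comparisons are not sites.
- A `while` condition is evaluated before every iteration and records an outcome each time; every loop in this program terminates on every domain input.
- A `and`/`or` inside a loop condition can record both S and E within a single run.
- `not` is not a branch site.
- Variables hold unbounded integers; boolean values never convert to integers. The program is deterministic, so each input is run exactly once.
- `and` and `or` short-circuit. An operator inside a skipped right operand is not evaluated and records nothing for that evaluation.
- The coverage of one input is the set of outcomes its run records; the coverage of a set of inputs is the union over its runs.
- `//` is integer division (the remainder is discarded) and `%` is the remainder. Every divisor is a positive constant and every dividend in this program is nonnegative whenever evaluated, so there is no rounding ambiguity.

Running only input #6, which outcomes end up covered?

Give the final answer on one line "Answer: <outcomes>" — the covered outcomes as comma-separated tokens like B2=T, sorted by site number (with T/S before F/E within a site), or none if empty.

Event log for input #6 (c=-1, h=5, w=4):
  B1->T, B1->T, B1->T, B1->T, B1->T, B1->F, B2->T, B3->F, B5->E, B4->F
  B6->F, B7->T, B11->S, B10->F
as a set, this run covers: B1=T, B1=F, B2=T, B3=F, B4=F, B5=E, B6=F, B7=T, B10=F, B11=S

Answer: B1=T, B1=F, B2=T, B3=F, B4=F, B5=E, B6=F, B7=T, B10=F, B11=S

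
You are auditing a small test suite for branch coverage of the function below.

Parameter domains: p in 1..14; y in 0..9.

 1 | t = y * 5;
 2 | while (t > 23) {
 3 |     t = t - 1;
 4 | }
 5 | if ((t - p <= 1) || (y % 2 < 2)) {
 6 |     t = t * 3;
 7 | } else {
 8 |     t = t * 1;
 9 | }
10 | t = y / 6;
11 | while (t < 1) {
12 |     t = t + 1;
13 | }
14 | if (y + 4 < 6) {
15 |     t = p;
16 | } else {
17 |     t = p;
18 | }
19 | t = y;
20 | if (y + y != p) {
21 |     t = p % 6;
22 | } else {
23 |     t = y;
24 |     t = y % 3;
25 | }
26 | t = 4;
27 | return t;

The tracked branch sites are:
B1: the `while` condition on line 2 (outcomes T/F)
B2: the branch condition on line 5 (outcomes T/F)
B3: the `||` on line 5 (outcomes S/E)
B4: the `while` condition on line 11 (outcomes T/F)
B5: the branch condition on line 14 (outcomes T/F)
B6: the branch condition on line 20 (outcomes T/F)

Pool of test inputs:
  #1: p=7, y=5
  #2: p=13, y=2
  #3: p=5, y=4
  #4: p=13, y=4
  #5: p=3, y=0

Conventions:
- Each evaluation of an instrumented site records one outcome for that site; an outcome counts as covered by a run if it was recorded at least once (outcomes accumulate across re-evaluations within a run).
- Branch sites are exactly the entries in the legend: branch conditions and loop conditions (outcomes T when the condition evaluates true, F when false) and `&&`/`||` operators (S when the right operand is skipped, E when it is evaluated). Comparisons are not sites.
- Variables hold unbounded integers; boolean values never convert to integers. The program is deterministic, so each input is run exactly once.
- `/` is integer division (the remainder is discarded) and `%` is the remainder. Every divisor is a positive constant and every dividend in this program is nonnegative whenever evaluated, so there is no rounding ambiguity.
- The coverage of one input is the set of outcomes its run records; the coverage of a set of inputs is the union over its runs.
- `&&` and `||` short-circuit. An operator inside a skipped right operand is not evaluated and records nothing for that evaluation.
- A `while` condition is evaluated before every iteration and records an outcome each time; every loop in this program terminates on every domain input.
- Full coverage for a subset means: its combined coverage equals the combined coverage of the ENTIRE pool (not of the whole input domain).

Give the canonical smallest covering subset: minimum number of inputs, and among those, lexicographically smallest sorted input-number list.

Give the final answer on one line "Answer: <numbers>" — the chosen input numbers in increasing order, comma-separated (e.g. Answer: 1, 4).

#1 (p=7, y=5) -> covered: B1=T, B1=F, B2=T, B3=E, B4=T, B4=F, B5=F, B6=T
#2 (p=13, y=2) -> covered: B1=F, B2=T, B3=S, B4=T, B4=F, B5=F, B6=T
#3 (p=5, y=4) -> covered: B1=F, B2=T, B3=E, B4=T, B4=F, B5=F, B6=T
#4 (p=13, y=4) -> covered: B1=F, B2=T, B3=E, B4=T, B4=F, B5=F, B6=T
#5 (p=3, y=0) -> covered: B1=F, B2=T, B3=S, B4=T, B4=F, B5=T, B6=T
the full pool covers 10 outcomes: B1=T, B1=F, B2=T, B3=S, B3=E, B4=T, B4=F, B5=T, B5=F, B6=T
size 1 is not enough: best union over all size-1 subsets is 8/10
at size 2, {1, 5} reaches all 10 outcomes; every lexicographically earlier size-2 subset fails

Answer: 1, 5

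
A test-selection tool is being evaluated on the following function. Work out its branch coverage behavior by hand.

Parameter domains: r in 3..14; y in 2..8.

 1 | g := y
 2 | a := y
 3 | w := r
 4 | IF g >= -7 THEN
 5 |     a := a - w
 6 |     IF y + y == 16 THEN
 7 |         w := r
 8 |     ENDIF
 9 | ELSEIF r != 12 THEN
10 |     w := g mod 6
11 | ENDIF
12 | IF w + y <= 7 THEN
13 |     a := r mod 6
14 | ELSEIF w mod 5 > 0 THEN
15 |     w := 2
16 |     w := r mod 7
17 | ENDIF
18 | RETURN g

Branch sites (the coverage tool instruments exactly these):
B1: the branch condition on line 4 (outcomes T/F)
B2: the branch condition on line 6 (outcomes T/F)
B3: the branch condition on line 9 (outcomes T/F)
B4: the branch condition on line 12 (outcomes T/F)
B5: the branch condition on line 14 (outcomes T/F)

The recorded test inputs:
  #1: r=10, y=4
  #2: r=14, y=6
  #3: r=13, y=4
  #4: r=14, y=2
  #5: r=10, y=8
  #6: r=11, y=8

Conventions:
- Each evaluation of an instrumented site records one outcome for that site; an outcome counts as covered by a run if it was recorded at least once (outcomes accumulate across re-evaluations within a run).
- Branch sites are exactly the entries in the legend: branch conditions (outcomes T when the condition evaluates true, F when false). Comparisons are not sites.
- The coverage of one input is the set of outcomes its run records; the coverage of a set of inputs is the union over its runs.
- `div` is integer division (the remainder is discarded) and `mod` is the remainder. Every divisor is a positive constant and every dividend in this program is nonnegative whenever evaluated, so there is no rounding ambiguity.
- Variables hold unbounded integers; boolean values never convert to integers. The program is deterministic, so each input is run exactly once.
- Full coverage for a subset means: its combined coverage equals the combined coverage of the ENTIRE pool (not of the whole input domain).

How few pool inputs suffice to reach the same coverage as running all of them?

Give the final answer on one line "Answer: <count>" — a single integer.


test 1 (r=10, y=4) hits B1=T, B2=F, B4=F, B5=F
test 2 (r=14, y=6) hits B1=T, B2=F, B4=F, B5=T
test 3 (r=13, y=4) hits B1=T, B2=F, B4=F, B5=T
test 4 (r=14, y=2) hits B1=T, B2=F, B4=F, B5=T
test 5 (r=10, y=8) hits B1=T, B2=T, B4=F, B5=F
test 6 (r=11, y=8) hits B1=T, B2=T, B4=F, B5=T
union over all inputs: B1=T, B2=T, B2=F, B4=F, B5=T, B5=F (6 outcomes)
size 1 is not enough: best union over all size-1 subsets is 4/6
size 2: inputs {1, 6} cover all 6 outcomes, and no lexicographically smaller subset of this size does
Answer: 2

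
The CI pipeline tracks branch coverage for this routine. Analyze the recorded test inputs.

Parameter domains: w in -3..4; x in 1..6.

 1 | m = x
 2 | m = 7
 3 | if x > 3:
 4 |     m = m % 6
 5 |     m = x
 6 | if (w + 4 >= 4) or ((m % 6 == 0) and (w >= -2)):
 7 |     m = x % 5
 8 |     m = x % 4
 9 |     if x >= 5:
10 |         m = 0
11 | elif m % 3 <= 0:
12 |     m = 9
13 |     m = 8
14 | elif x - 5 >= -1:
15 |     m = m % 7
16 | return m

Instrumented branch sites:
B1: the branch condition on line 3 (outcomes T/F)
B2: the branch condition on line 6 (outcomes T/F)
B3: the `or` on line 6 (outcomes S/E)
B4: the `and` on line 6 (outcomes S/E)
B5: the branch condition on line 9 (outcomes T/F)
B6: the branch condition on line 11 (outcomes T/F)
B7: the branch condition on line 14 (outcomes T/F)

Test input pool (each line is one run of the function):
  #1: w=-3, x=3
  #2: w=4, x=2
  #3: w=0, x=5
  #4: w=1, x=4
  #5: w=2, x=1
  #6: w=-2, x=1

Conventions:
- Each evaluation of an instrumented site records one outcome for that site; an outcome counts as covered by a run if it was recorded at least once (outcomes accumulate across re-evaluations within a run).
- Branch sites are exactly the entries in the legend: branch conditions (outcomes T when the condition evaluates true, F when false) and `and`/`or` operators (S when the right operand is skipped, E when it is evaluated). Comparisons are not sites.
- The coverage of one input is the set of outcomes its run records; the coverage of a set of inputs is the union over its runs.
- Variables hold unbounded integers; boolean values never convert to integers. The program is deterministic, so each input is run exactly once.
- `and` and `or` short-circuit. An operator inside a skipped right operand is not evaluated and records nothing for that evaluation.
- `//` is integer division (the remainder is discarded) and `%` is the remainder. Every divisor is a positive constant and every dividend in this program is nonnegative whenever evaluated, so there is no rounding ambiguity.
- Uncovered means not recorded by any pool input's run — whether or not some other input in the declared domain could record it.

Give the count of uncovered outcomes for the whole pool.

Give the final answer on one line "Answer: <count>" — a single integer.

#1 (w=-3, x=3) -> covered: B1=F, B2=F, B3=E, B4=S, B6=F, B7=F
#2 (w=4, x=2) -> covered: B1=F, B2=T, B3=S, B5=F
#3 (w=0, x=5) -> covered: B1=T, B2=T, B3=S, B5=T
#4 (w=1, x=4) -> covered: B1=T, B2=T, B3=S, B5=F
#5 (w=2, x=1) -> covered: B1=F, B2=T, B3=S, B5=F
#6 (w=-2, x=1) -> covered: B1=F, B2=F, B3=E, B4=S, B6=F, B7=F
union over the pool: B1=T, B1=F, B2=T, B2=F, B3=S, B3=E, B4=S, B5=T, B5=F, B6=F, B7=F
uncovered (3 of 14): B4=E, B6=T, B7=T

Answer: 3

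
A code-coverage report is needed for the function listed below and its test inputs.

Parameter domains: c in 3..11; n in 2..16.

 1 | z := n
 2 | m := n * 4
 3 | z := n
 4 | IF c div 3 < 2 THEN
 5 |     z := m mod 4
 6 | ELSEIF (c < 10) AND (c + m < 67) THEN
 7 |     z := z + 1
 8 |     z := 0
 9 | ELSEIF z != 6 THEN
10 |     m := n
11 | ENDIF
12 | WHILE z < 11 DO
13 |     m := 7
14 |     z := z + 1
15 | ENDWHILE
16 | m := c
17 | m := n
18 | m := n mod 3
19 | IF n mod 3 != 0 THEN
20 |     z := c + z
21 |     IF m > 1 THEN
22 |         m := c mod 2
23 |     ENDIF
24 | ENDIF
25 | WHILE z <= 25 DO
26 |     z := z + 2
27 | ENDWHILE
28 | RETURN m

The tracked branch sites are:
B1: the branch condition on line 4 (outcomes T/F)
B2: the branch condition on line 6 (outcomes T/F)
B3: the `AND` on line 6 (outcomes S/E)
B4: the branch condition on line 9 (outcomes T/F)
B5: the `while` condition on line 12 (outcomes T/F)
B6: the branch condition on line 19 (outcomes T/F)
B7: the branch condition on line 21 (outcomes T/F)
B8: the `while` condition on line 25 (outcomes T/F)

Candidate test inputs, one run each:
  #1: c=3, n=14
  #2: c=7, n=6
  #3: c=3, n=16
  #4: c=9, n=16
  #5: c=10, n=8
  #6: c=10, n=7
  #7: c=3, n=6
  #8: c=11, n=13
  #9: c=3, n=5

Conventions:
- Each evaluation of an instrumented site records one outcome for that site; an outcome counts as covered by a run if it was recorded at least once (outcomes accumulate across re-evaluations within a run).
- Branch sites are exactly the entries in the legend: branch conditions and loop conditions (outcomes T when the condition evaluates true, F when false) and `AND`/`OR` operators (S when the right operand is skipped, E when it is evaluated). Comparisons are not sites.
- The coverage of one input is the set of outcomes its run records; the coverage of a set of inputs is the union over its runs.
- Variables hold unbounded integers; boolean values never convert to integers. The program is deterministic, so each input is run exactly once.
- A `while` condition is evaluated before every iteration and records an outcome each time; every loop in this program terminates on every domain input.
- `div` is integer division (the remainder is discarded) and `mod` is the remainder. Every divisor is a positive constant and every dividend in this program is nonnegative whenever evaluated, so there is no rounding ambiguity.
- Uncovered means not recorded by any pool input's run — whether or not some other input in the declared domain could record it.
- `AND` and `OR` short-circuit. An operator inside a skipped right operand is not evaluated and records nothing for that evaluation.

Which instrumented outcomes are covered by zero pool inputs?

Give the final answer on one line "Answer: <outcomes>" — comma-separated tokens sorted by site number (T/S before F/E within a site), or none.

input #1, c=3, n=14: events B1->T, B5->T, B5->T, B5->T, B5->T, B5->T, B5->T, B5->T, B5->T, B5->T, B5->T, B5->T, B5->F, B6->T, ...; outcomes B1=T, B5=T, B5=F, B6=T, B7=T, B8=T, B8=F
input #2, c=7, n=6: events B1->F, B3->E, B2->T, B5->T, B5->T, B5->T, B5->T, B5->T, B5->T, B5->T, B5->T, B5->T, B5->T, B5->T, ...; outcomes B1=F, B2=T, B3=E, B5=T, B5=F, B6=F, B8=T, B8=F
input #3, c=3, n=16: events B1->T, B5->T, B5->T, B5->T, B5->T, B5->T, B5->T, B5->T, B5->T, B5->T, B5->T, B5->T, B5->F, B6->T, ...; outcomes B1=T, B5=T, B5=F, B6=T, B7=F, B8=T, B8=F
input #4, c=9, n=16: events B1->F, B3->E, B2->F, B4->T, B5->F, B6->T, B7->F, B8->T, B8->F; outcomes B1=F, B2=F, B3=E, B4=T, B5=F, B6=T, B7=F, B8=T, B8=F
input #5, c=10, n=8: events B1->F, B3->S, B2->F, B4->T, B5->T, B5->T, B5->T, B5->F, B6->T, B7->T, B8->T, B8->T, B8->T, B8->F; outcomes B1=F, B2=F, B3=S, B4=T, B5=T, B5=F, B6=T, B7=T, B8=T, B8=F
input #6, c=10, n=7: events B1->F, B3->S, B2->F, B4->T, B5->T, B5->T, B5->T, B5->T, B5->F, B6->T, B7->F, B8->T, B8->T, B8->T, ...; outcomes B1=F, B2=F, B3=S, B4=T, B5=T, B5=F, B6=T, B7=F, B8=T, B8=F
input #7, c=3, n=6: events B1->T, B5->T, B5->T, B5->T, B5->T, B5->T, B5->T, B5->T, B5->T, B5->T, B5->T, B5->T, B5->F, B6->F, ...; outcomes B1=T, B5=T, B5=F, B6=F, B8=T, B8=F
input #8, c=11, n=13: events B1->F, B3->S, B2->F, B4->T, B5->F, B6->T, B7->F, B8->T, B8->F; outcomes B1=F, B2=F, B3=S, B4=T, B5=F, B6=T, B7=F, B8=T, B8=F
input #9, c=3, n=5: events B1->T, B5->T, B5->T, B5->T, B5->T, B5->T, B5->T, B5->T, B5->T, B5->T, B5->T, B5->T, B5->F, B6->T, ...; outcomes B1=T, B5=T, B5=F, B6=T, B7=T, B8=T, B8=F
union over the pool: B1=T, B1=F, B2=T, B2=F, B3=S, B3=E, B4=T, B5=T, B5=F, B6=T, B6=F, B7=T, B7=F, B8=T, B8=F
uncovered (1 of 16): B4=F

Answer: B4=F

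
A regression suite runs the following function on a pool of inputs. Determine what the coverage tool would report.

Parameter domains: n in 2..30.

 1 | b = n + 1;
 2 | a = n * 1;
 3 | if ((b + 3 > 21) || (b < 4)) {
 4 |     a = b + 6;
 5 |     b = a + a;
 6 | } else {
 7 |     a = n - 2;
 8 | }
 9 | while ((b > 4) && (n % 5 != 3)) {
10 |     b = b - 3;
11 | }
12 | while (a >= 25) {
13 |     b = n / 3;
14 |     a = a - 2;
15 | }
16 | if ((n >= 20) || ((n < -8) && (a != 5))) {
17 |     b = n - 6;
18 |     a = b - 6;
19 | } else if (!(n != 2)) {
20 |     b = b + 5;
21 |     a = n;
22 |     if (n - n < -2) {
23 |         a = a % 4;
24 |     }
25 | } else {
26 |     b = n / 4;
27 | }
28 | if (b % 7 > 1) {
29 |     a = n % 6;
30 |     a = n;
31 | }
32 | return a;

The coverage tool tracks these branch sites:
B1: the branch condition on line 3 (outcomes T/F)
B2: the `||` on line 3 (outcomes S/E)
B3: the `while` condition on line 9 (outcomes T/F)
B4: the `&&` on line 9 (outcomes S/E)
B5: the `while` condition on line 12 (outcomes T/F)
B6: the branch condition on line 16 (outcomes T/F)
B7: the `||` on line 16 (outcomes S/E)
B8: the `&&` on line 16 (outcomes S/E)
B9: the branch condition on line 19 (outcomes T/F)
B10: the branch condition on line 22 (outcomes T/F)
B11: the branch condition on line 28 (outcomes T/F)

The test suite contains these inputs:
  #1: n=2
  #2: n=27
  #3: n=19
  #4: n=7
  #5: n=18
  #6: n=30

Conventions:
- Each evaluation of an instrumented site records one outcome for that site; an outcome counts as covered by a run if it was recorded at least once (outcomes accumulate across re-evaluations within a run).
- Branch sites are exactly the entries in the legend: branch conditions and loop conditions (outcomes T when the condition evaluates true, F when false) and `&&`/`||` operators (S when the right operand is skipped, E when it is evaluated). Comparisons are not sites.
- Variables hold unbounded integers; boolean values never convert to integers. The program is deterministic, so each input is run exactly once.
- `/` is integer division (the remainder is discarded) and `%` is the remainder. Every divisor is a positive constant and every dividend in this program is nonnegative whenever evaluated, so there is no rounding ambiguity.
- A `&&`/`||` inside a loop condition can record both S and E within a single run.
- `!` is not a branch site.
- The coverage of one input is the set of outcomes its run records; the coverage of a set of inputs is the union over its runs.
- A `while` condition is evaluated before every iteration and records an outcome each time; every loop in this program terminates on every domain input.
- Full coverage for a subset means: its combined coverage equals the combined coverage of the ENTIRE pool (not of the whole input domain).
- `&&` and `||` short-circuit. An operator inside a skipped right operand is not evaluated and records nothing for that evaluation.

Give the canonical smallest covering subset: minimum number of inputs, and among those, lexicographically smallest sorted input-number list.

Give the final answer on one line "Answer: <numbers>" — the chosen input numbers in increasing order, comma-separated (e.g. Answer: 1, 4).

run #1 (n=2) runs B2->E, B1->T, B4->E, B3->T, B4->E, B3->T, B4->E, B3->T, B4->E, B3->T, B4->E, B3->T, B4->S, B3->F, ...; records B1=T, B2=E, B3=T, B3=F, B4=S, B4=E, B5=F, B6=F, B7=E, B8=S, B9=T, B10=F, B11=F
run #2 (n=27) runs B2->S, B1->T, B4->E, B3->T, B4->E, B3->T, B4->E, B3->T, B4->E, B3->T, B4->E, B3->T, B4->E, B3->T, ...; records B1=T, B2=S, B3=T, B3=F, B4=S, B4=E, B5=T, B5=F, B6=T, B7=S, B11=F
run #3 (n=19) runs B2->S, B1->T, B4->E, B3->T, B4->E, B3->T, B4->E, B3->T, B4->E, B3->T, B4->E, B3->T, B4->E, B3->T, ...; records B1=T, B2=S, B3=T, B3=F, B4=S, B4=E, B5=T, B5=F, B6=F, B7=E, B8=S, B9=F, B11=T
run #4 (n=7) runs B2->E, B1->F, B4->E, B3->T, B4->E, B3->T, B4->S, B3->F, B5->F, B7->E, B8->S, B6->F, B9->F, B11->F; records B1=F, B2=E, B3=T, B3=F, B4=S, B4=E, B5=F, B6=F, B7=E, B8=S, B9=F, B11=F
run #5 (n=18) runs B2->S, B1->T, B4->E, B3->F, B5->T, B5->F, B7->E, B8->S, B6->F, B9->F, B11->T; records B1=T, B2=S, B3=F, B4=E, B5=T, B5=F, B6=F, B7=E, B8=S, B9=F, B11=T
run #6 (n=30) runs B2->S, B1->T, B4->E, B3->T, B4->E, B3->T, B4->E, B3->T, B4->E, B3->T, B4->E, B3->T, B4->E, B3->T, ...; records B1=T, B2=S, B3=T, B3=F, B4=S, B4=E, B5=T, B5=F, B6=T, B7=S, B11=T
union over all inputs: B1=T, B1=F, B2=S, B2=E, B3=T, B3=F, B4=S, B4=E, B5=T, B5=F, B6=T, B6=F, B7=S, B7=E, B8=S, B9=T, B9=F, B10=F, B11=T, B11=F (20 outcomes)
every size-1 subset falls short of the 20 outcomes (best: 13/20)
every size-2 subset falls short of the 20 outcomes (best: 18/20)
the canonical winner is {1, 4, 6}: size 3, full 20-outcome coverage, earliest index list among size-3 covers

Answer: 1, 4, 6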